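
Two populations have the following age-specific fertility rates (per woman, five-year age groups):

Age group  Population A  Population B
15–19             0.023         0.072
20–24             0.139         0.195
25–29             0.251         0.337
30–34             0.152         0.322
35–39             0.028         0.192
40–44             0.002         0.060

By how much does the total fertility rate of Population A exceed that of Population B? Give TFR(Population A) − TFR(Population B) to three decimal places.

-2.915

Population A:
  Sum of ASFRs = 0.023 + 0.139 + 0.251 + 0.152 + 0.028 + 0.002 = 0.595
  TFR = 5 × 0.595 = 2.975
Population B:
  Sum of ASFRs = 0.072 + 0.195 + 0.337 + 0.322 + 0.192 + 0.060 = 1.178
  TFR = 5 × 1.178 = 5.89
Difference = 2.975 − 5.89 = -2.915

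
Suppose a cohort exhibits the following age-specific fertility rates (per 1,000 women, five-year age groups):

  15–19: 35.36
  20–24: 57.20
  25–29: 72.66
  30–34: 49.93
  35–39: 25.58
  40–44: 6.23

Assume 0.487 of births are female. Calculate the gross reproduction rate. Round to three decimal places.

Proportion female at birth = 0.487.
Sum of ASFRs = 35.36 + 57.20 + 72.66 + 49.93 + 25.58 + 6.23 = 246.96
TFR = 5 × 246.96 / 1000 = 1.2348
GRR = 0.487 × 1.2348 = 0.60135

0.601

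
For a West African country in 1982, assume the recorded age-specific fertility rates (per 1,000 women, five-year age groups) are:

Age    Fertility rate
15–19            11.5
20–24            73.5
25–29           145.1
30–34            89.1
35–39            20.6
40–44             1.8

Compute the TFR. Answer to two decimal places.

Sum of ASFRs = 11.5 + 73.5 + 145.1 + 89.1 + 20.6 + 1.8 = 341.6
TFR = 5 × 341.6 / 1000 = 1.708

1.71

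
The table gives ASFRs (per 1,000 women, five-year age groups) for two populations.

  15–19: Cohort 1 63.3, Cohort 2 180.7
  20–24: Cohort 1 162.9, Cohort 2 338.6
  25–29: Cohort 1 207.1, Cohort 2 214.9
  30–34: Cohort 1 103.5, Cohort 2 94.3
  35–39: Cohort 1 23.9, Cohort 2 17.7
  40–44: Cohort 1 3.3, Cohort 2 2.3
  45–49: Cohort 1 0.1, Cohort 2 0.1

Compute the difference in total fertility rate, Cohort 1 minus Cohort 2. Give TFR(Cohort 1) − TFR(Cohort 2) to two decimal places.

Cohort 1:
  Sum of ASFRs = 63.3 + 162.9 + 207.1 + 103.5 + 23.9 + 3.3 + 0.1 = 564.1
  TFR = 5 × 564.1 / 1000 = 2.8205
Cohort 2:
  Sum of ASFRs = 180.7 + 338.6 + 214.9 + 94.3 + 17.7 + 2.3 + 0.1 = 848.6
  TFR = 5 × 848.6 / 1000 = 4.243
Difference = 2.8205 − 4.243 = -1.4225

-1.42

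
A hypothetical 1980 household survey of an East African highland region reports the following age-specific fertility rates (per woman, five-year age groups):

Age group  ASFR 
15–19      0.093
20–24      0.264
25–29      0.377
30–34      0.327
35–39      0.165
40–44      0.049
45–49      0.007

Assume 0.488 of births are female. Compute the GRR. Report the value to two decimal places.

Proportion female at birth = 0.488.
Sum of ASFRs = 0.093 + 0.264 + 0.377 + 0.327 + 0.165 + 0.049 + 0.007 = 1.282
TFR = 5 × 1.282 = 6.41
GRR = 0.488 × 6.41 = 3.12808

3.13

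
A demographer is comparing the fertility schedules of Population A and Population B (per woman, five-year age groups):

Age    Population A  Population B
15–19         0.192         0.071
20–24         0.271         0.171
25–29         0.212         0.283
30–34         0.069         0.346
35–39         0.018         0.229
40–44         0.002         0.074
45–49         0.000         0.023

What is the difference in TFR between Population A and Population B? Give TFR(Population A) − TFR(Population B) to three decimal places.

-2.165

Population A:
  Sum of ASFRs = 0.192 + 0.271 + 0.212 + 0.069 + 0.018 + 0.002 + 0.000 = 0.764
  TFR = 5 × 0.764 = 3.82
Population B:
  Sum of ASFRs = 0.071 + 0.171 + 0.283 + 0.346 + 0.229 + 0.074 + 0.023 = 1.197
  TFR = 5 × 1.197 = 5.985
Difference = 3.82 − 5.985 = -2.165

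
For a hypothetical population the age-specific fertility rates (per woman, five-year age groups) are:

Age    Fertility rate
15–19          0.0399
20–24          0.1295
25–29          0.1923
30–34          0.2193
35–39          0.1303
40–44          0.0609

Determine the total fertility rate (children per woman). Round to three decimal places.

3.861

Sum of ASFRs = 0.0399 + 0.1295 + 0.1923 + 0.2193 + 0.1303 + 0.0609 = 0.7722
TFR = 5 × 0.7722 = 3.861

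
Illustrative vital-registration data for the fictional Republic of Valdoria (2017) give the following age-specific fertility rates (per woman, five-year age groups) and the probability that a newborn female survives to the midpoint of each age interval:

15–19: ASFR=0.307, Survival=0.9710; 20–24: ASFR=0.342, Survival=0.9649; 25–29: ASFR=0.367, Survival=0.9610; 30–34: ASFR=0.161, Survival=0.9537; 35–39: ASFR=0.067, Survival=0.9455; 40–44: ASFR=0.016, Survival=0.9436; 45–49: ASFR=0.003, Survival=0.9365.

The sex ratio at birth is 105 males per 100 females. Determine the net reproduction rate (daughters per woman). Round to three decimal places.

Proportion female at birth = 100 / (100 + 105) = 0.48780.
Each age group contributes 5 × ASFR × survival:
  15–19: 5 × 0.307 × 0.9710 = 1.49049
  20–24: 5 × 0.342 × 0.9649 = 1.64998
  25–29: 5 × 0.367 × 0.9610 = 1.76344
  30–34: 5 × 0.161 × 0.9537 = 0.76773
  35–39: 5 × 0.067 × 0.9455 = 0.31674
  40–44: 5 × 0.016 × 0.9436 = 0.07549
  45–49: 5 × 0.003 × 0.9365 = 0.01405
Sum = 6.07792
NRR = 0.48780 × 6.07792 = 2.96481
An NRR exceeding 1 indicates intrinsic growth under these rates.

2.965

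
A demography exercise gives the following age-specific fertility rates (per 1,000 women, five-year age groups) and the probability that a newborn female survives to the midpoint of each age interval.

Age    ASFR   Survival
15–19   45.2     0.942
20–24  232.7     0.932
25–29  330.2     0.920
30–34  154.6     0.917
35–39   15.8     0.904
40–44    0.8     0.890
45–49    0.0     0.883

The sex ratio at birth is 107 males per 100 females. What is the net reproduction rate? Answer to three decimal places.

Proportion female at birth = 100 / (100 + 107) = 0.48309.
Each age group contributes 5 × ASFR × survival:
  15–19: 5 × 45.2/1000 × 0.942 = 0.21289
  20–24: 5 × 232.7/1000 × 0.932 = 1.08438
  25–29: 5 × 330.2/1000 × 0.920 = 1.51892
  30–34: 5 × 154.6/1000 × 0.917 = 0.70884
  35–39: 5 × 15.8/1000 × 0.904 = 0.07142
  40–44: 5 × 0.8/1000 × 0.890 = 0.00356
  45–49: 5 × 0.0/1000 × 0.883 = 0.00000
Sum = 3.60001
NRR = 0.48309 × 3.60001 = 1.73913
With NRR above 1 the population is above replacement fertility.

1.739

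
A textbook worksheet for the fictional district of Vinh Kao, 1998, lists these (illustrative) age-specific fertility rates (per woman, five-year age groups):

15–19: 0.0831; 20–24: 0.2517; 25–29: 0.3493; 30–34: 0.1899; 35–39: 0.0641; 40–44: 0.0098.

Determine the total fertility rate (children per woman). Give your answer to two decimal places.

Sum of ASFRs = 0.0831 + 0.2517 + 0.3493 + 0.1899 + 0.0641 + 0.0098 = 0.9479
TFR = 5 × 0.9479 = 4.7395

4.74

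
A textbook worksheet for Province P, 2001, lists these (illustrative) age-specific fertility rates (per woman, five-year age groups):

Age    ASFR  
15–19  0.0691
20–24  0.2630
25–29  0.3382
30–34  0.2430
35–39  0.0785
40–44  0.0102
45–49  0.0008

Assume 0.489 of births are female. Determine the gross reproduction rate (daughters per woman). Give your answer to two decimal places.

Proportion female at birth = 0.489.
Sum of ASFRs = 0.0691 + 0.2630 + 0.3382 + 0.2430 + 0.0785 + 0.0102 + 0.0008 = 1.0028
TFR = 5 × 1.0028 = 5.014
GRR = 0.489 × 5.014 = 2.45185

2.45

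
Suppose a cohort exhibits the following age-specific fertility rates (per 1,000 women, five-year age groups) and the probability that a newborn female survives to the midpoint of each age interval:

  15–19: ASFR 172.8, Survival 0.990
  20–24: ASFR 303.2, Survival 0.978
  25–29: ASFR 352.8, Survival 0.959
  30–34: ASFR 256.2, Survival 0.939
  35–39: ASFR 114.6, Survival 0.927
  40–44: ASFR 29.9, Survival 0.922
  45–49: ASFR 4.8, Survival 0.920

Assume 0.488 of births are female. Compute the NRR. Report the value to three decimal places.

2.891

Proportion female at birth = 0.488.
Survival-weighted fertility by age (5·fₓ·Sₓ):
  15–19: 5 × 172.8/1000 × 0.990 = 0.85536
  20–24: 5 × 303.2/1000 × 0.978 = 1.48265
  25–29: 5 × 352.8/1000 × 0.959 = 1.69168
  30–34: 5 × 256.2/1000 × 0.939 = 1.20286
  35–39: 5 × 114.6/1000 × 0.927 = 0.53117
  40–44: 5 × 29.9/1000 × 0.922 = 0.13784
  45–49: 5 × 4.8/1000 × 0.920 = 0.02208
Sum = 5.92364
NRR = 0.488 × 5.92364 = 2.89074
An NRR exceeding 1 indicates intrinsic growth under these rates.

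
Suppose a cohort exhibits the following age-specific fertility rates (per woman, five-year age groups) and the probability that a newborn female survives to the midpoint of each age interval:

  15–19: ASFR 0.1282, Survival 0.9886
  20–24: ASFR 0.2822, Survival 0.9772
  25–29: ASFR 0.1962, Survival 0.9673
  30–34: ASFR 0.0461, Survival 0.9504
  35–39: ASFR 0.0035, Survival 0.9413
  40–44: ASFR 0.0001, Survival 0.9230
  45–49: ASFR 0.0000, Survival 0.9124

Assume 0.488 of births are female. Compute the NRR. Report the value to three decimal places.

1.560

Proportion female at birth = 0.488.
Per-age-group product (5 × ASFR × survival probability):
  15–19: 5 × 0.1282 × 0.9886 = 0.63369
  20–24: 5 × 0.2822 × 0.9772 = 1.37883
  25–29: 5 × 0.1962 × 0.9673 = 0.94892
  30–34: 5 × 0.0461 × 0.9504 = 0.21907
  35–39: 5 × 0.0035 × 0.9413 = 0.01647
  40–44: 5 × 0.0001 × 0.9230 = 0.00046
  45–49: 5 × 0.0000 × 0.9124 = 0.00000
Sum = 3.19744
NRR = 0.488 × 3.19744 = 1.56035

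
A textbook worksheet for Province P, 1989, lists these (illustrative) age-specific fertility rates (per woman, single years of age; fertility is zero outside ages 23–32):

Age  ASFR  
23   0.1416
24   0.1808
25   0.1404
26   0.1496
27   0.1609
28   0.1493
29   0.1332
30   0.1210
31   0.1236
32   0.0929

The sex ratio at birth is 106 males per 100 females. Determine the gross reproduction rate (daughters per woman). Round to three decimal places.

Proportion female at birth = 100 / (100 + 106) = 0.48544.
Sum of ASFRs = 0.1416 + 0.1808 + 0.1404 + 0.1496 + 0.1609 + 0.1493 + 0.1332 + 0.1210 + 0.1236 + 0.0929 = 1.3933
TFR = 1.3933
GRR = 0.48544 × 1.3933 = 0.67636

0.676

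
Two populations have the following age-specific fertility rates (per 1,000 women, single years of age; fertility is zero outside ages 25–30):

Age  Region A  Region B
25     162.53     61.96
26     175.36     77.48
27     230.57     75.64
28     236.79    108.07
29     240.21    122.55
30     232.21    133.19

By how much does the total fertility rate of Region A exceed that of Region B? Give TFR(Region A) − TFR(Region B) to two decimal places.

Region A:
  Sum of ASFRs = 162.53 + 175.36 + 230.57 + 236.79 + 240.21 + 232.21 = 1277.67
  TFR = 1277.67 / 1000 = 1.27767
Region B:
  Sum of ASFRs = 61.96 + 77.48 + 75.64 + 108.07 + 122.55 + 133.19 = 578.89
  TFR = 578.89 / 1000 = 0.57889
Difference = 1.27767 − 0.57889 = 0.69878

0.70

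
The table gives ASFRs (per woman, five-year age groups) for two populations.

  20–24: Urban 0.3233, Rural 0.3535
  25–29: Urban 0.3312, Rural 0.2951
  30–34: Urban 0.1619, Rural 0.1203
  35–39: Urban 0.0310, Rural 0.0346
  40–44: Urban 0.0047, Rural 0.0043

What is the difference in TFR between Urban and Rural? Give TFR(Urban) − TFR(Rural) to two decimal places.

0.22

Urban:
  Sum of ASFRs = 0.3233 + 0.3312 + 0.1619 + 0.0310 + 0.0047 = 0.8521
  TFR = 5 × 0.8521 = 4.2605
Rural:
  Sum of ASFRs = 0.3535 + 0.2951 + 0.1203 + 0.0346 + 0.0043 = 0.8078
  TFR = 5 × 0.8078 = 4.039
Difference = 4.2605 − 4.039 = 0.2215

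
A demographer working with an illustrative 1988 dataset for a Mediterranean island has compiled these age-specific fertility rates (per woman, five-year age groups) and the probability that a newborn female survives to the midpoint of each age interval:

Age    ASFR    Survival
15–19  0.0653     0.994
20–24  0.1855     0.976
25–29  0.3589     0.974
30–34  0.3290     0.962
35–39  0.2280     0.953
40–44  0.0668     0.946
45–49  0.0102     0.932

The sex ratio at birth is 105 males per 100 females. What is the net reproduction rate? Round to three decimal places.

2.932

Proportion female at birth = 100 / (100 + 105) = 0.48780.
Weighting each age-specific rate by interval width and survival:
  15–19: 5 × 0.0653 × 0.994 = 0.32454
  20–24: 5 × 0.1855 × 0.976 = 0.90524
  25–29: 5 × 0.3589 × 0.974 = 1.74784
  30–34: 5 × 0.3290 × 0.962 = 1.58249
  35–39: 5 × 0.2280 × 0.953 = 1.08642
  40–44: 5 × 0.0668 × 0.946 = 0.31596
  45–49: 5 × 0.0102 × 0.932 = 0.04753
Sum = 6.01002
NRR = 0.48780 × 6.01002 = 2.93169
An NRR exceeding 1 indicates intrinsic growth under these rates.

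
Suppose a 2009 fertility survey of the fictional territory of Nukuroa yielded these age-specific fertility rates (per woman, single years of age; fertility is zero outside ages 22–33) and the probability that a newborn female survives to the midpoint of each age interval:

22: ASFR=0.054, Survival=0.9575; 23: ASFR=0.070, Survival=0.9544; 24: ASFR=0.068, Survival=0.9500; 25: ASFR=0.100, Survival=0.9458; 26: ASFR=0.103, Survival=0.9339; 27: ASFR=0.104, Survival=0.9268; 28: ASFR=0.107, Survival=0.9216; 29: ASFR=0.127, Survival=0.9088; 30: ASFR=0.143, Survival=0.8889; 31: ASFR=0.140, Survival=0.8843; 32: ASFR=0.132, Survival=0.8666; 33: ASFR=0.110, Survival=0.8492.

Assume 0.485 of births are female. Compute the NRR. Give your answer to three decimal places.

0.554

Proportion female at birth = 0.485.
Per-age-group product (1 × ASFR × survival probability):
  22: 1 × 0.054 × 0.9575 = 0.05171
  23: 1 × 0.070 × 0.9544 = 0.06681
  24: 1 × 0.068 × 0.9500 = 0.06460
  25: 1 × 0.100 × 0.9458 = 0.09458
  26: 1 × 0.103 × 0.9339 = 0.09619
  27: 1 × 0.104 × 0.9268 = 0.09639
  28: 1 × 0.107 × 0.9216 = 0.09861
  29: 1 × 0.127 × 0.9088 = 0.11542
  30: 1 × 0.143 × 0.8889 = 0.12711
  31: 1 × 0.140 × 0.8843 = 0.12380
  32: 1 × 0.132 × 0.8666 = 0.11439
  33: 1 × 0.110 × 0.8492 = 0.09341
Sum = 1.14302
NRR = 0.485 × 1.14302 = 0.55436
An NRR under 1 implies long-run decline under these rates.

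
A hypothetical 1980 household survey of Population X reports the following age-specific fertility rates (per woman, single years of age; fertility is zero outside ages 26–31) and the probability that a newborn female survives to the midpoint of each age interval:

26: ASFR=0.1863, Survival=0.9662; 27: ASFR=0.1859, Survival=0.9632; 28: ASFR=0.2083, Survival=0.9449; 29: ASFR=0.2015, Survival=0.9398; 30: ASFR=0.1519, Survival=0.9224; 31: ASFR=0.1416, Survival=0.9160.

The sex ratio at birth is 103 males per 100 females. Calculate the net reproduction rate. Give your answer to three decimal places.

0.500

Proportion female at birth = 100 / (100 + 103) = 0.49261.
Survival-weighted fertility by age (1·fₓ·Sₓ):
  26: 1 × 0.1863 × 0.9662 = 0.18000
  27: 1 × 0.1859 × 0.9632 = 0.17906
  28: 1 × 0.2083 × 0.9449 = 0.19682
  29: 1 × 0.2015 × 0.9398 = 0.18937
  30: 1 × 0.1519 × 0.9224 = 0.14011
  31: 1 × 0.1416 × 0.9160 = 0.12971
Sum = 1.01507
NRR = 0.49261 × 1.01507 = 0.50003
An NRR under 1 implies long-run decline under these rates.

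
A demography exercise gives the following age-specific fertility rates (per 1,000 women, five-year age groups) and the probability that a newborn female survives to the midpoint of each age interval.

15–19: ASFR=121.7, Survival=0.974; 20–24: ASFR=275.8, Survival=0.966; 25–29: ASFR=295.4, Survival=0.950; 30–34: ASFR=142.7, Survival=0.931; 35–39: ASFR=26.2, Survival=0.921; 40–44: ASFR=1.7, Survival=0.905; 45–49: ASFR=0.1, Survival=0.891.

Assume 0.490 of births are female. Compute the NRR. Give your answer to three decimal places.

Proportion female at birth = 0.490.
Each age group contributes 5 × ASFR × survival:
  15–19: 5 × 121.7/1000 × 0.974 = 0.59268
  20–24: 5 × 275.8/1000 × 0.966 = 1.33211
  25–29: 5 × 295.4/1000 × 0.950 = 1.40315
  30–34: 5 × 142.7/1000 × 0.931 = 0.66427
  35–39: 5 × 26.2/1000 × 0.921 = 0.12065
  40–44: 5 × 1.7/1000 × 0.905 = 0.00769
  45–49: 5 × 0.1/1000 × 0.891 = 0.00045
Sum = 4.12100
NRR = 0.490 × 4.12100 = 2.01929

2.019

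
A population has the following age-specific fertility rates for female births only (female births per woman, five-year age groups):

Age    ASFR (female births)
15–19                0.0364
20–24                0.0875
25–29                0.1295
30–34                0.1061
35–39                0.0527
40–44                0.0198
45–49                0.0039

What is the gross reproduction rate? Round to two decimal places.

Sum of female ASFRs = 0.0364 + 0.0875 + 0.1295 + 0.1061 + 0.0527 + 0.0198 + 0.0039 = 0.4359
GRR = 5 × 0.4359 = 2.1795

2.18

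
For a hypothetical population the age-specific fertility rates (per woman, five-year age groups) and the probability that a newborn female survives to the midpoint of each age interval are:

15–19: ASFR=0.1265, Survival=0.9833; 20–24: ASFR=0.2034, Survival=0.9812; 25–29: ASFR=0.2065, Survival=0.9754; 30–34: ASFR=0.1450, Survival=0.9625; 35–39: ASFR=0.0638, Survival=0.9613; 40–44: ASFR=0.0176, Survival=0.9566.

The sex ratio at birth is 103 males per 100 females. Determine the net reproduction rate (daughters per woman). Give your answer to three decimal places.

1.830

Proportion female at birth = 100 / (100 + 103) = 0.49261.
Weighting each age-specific rate by interval width and survival:
  15–19: 5 × 0.1265 × 0.9833 = 0.62194
  20–24: 5 × 0.2034 × 0.9812 = 0.99788
  25–29: 5 × 0.2065 × 0.9754 = 1.00710
  30–34: 5 × 0.1450 × 0.9625 = 0.69781
  35–39: 5 × 0.0638 × 0.9613 = 0.30665
  40–44: 5 × 0.0176 × 0.9566 = 0.08418
Sum = 3.71556
NRR = 0.49261 × 3.71556 = 1.83032
With NRR above 1 the population is above replacement fertility.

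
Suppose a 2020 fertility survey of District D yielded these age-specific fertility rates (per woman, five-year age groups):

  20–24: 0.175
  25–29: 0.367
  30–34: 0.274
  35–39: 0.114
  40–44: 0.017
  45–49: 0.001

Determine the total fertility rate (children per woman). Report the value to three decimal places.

Sum of ASFRs = 0.175 + 0.367 + 0.274 + 0.114 + 0.017 + 0.001 = 0.948
TFR = 5 × 0.948 = 4.74

4.740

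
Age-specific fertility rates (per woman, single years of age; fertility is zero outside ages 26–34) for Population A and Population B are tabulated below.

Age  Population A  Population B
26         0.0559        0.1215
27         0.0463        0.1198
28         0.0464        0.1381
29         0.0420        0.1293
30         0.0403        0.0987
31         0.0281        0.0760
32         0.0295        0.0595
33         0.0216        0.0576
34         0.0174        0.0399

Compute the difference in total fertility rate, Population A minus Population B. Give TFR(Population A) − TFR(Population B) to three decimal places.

-0.513

Population A:
  Sum of ASFRs = 0.0559 + 0.0463 + 0.0464 + 0.0420 + 0.0403 + 0.0281 + 0.0295 + 0.0216 + 0.0174 = 0.3275
  TFR = 0.3275
Population B:
  Sum of ASFRs = 0.1215 + 0.1198 + 0.1381 + 0.1293 + 0.0987 + 0.0760 + 0.0595 + 0.0576 + 0.0399 = 0.8404
  TFR = 0.8404
Difference = 0.3275 − 0.8404 = -0.5129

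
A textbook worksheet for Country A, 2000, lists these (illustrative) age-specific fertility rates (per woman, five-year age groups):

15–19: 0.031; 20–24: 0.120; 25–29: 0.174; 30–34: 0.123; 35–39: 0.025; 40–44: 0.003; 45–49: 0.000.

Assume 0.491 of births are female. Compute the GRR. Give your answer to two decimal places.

Proportion female at birth = 0.491.
Sum of ASFRs = 0.031 + 0.120 + 0.174 + 0.123 + 0.025 + 0.003 + 0.000 = 0.476
TFR = 5 × 0.476 = 2.38
GRR = 0.491 × 2.38 = 1.16858

1.17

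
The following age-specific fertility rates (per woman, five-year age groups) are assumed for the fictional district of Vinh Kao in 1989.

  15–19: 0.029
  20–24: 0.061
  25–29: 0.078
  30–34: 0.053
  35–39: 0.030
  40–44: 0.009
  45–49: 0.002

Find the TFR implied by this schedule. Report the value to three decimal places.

1.310

Sum of ASFRs = 0.029 + 0.061 + 0.078 + 0.053 + 0.030 + 0.009 + 0.002 = 0.262
TFR = 5 × 0.262 = 1.31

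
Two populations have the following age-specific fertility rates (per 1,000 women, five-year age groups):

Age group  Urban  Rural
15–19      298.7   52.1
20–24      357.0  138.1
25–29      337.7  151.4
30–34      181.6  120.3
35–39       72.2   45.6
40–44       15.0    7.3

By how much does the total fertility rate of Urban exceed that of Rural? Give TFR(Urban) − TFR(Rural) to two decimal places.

3.74

Urban:
  Sum of ASFRs = 298.7 + 357.0 + 337.7 + 181.6 + 72.2 + 15.0 = 1262.2
  TFR = 5 × 1262.2 / 1000 = 6.311
Rural:
  Sum of ASFRs = 52.1 + 138.1 + 151.4 + 120.3 + 45.6 + 7.3 = 514.8
  TFR = 5 × 514.8 / 1000 = 2.574
Difference = 6.311 − 2.574 = 3.737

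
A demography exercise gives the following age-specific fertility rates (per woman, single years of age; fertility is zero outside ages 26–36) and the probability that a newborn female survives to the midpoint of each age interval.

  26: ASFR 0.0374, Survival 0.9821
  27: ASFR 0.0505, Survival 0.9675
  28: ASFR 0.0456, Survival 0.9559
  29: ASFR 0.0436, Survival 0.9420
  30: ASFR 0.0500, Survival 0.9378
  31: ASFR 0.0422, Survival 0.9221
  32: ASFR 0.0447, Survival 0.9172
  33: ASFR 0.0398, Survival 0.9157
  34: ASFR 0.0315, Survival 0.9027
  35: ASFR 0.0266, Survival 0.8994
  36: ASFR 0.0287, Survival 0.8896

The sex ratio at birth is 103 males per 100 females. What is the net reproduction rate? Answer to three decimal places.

Proportion female at birth = 100 / (100 + 103) = 0.49261.
Per-age-group product (1 × ASFR × survival probability):
  26: 1 × 0.0374 × 0.9821 = 0.03673
  27: 1 × 0.0505 × 0.9675 = 0.04886
  28: 1 × 0.0456 × 0.9559 = 0.04359
  29: 1 × 0.0436 × 0.9420 = 0.04107
  30: 1 × 0.0500 × 0.9378 = 0.04689
  31: 1 × 0.0422 × 0.9221 = 0.03891
  32: 1 × 0.0447 × 0.9172 = 0.04100
  33: 1 × 0.0398 × 0.9157 = 0.03644
  34: 1 × 0.0315 × 0.9027 = 0.02844
  35: 1 × 0.0266 × 0.8994 = 0.02392
  36: 1 × 0.0287 × 0.8896 = 0.02553
Sum = 0.41138
NRR = 0.49261 × 0.41138 = 0.20265
NRR < 1, so the cohort does not fully replace itself.

0.203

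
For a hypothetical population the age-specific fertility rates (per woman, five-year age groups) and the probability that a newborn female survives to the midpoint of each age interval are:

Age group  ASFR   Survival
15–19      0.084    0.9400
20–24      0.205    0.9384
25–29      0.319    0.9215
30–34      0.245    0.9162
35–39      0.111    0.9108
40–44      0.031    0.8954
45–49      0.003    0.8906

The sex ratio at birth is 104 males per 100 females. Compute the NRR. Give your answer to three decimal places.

2.258

Proportion female at birth = 100 / (100 + 104) = 0.49020.
Each age group contributes 5 × ASFR × survival:
  15–19: 5 × 0.084 × 0.9400 = 0.39480
  20–24: 5 × 0.205 × 0.9384 = 0.96186
  25–29: 5 × 0.319 × 0.9215 = 1.46979
  30–34: 5 × 0.245 × 0.9162 = 1.12235
  35–39: 5 × 0.111 × 0.9108 = 0.50549
  40–44: 5 × 0.031 × 0.8954 = 0.13879
  45–49: 5 × 0.003 × 0.8906 = 0.01336
Sum = 4.60644
NRR = 0.49020 × 4.60644 = 2.25808
An NRR exceeding 1 indicates intrinsic growth under these rates.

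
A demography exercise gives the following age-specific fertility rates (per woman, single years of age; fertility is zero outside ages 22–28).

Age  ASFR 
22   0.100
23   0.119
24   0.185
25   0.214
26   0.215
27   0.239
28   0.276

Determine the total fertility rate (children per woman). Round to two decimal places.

1.35

Sum of ASFRs = 0.100 + 0.119 + 0.185 + 0.214 + 0.215 + 0.239 + 0.276 = 1.348
TFR = 1.348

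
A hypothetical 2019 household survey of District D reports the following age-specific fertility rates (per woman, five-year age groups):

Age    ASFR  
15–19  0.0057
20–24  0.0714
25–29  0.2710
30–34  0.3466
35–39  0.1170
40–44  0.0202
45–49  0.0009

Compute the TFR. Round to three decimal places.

Sum of ASFRs = 0.0057 + 0.0714 + 0.2710 + 0.3466 + 0.1170 + 0.0202 + 0.0009 = 0.8328
TFR = 5 × 0.8328 = 4.164

4.164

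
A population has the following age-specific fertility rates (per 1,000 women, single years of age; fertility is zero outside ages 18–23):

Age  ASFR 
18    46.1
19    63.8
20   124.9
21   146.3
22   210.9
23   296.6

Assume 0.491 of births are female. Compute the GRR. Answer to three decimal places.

0.436

Proportion female at birth = 0.491.
Sum of ASFRs = 46.1 + 63.8 + 124.9 + 146.3 + 210.9 + 296.6 = 888.6
TFR = 888.6 / 1000 = 0.8886
GRR = 0.491 × 0.8886 = 0.43630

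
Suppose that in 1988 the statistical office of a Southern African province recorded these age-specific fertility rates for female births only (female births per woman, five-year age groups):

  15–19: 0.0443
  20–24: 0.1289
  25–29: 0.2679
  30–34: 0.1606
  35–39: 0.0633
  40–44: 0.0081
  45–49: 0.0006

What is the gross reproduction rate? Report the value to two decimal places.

3.37

Sum of female ASFRs = 0.0443 + 0.1289 + 0.2679 + 0.1606 + 0.0633 + 0.0081 + 0.0006 = 0.6737
GRR = 5 × 0.6737 = 3.3685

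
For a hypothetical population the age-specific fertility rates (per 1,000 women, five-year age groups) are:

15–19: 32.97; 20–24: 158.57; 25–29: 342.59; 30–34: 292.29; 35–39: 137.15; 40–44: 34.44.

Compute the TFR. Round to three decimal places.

4.990

Sum of ASFRs = 32.97 + 158.57 + 342.59 + 292.29 + 137.15 + 34.44 = 998.01
TFR = 5 × 998.01 / 1000 = 4.99005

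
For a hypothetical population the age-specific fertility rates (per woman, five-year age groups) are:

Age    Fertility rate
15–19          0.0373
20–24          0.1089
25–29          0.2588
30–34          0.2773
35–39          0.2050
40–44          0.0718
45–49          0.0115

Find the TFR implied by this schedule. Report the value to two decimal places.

Sum of ASFRs = 0.0373 + 0.1089 + 0.2588 + 0.2773 + 0.2050 + 0.0718 + 0.0115 = 0.9706
TFR = 5 × 0.9706 = 4.853

4.85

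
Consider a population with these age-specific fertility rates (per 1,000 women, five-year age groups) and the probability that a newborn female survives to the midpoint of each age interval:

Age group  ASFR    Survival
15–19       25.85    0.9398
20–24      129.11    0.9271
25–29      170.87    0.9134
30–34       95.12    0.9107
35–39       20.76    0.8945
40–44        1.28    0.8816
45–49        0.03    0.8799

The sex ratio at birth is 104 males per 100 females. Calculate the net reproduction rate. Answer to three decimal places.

0.996

Proportion female at birth = 100 / (100 + 104) = 0.49020.
Weighting each age-specific rate by interval width and survival:
  15–19: 5 × 25.85/1000 × 0.9398 = 0.12147
  20–24: 5 × 129.11/1000 × 0.9271 = 0.59849
  25–29: 5 × 170.87/1000 × 0.9134 = 0.78036
  30–34: 5 × 95.12/1000 × 0.9107 = 0.43313
  35–39: 5 × 20.76/1000 × 0.8945 = 0.09285
  40–44: 5 × 1.28/1000 × 0.8816 = 0.00564
  45–49: 5 × 0.03/1000 × 0.8799 = 0.00013
Sum = 2.03207
NRR = 0.49020 × 2.03207 = 0.99612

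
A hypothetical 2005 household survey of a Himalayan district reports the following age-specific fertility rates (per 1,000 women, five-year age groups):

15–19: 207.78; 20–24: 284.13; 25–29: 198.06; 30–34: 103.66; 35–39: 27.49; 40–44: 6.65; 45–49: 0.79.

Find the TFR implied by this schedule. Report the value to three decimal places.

Sum of ASFRs = 207.78 + 284.13 + 198.06 + 103.66 + 27.49 + 6.65 + 0.79 = 828.56
TFR = 5 × 828.56 / 1000 = 4.1428

4.143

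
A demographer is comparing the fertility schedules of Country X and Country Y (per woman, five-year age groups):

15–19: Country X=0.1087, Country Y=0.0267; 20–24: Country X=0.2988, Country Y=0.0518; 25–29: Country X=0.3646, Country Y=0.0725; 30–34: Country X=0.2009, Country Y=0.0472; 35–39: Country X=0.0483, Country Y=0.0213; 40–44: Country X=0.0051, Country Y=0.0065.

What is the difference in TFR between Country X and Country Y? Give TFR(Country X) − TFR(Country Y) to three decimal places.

4.002

Country X:
  Sum of ASFRs = 0.1087 + 0.2988 + 0.3646 + 0.2009 + 0.0483 + 0.0051 = 1.0264
  TFR = 5 × 1.0264 = 5.132
Country Y:
  Sum of ASFRs = 0.0267 + 0.0518 + 0.0725 + 0.0472 + 0.0213 + 0.0065 = 0.2260
  TFR = 5 × 0.2260 = 1.13
Difference = 5.132 − 1.13 = 4.002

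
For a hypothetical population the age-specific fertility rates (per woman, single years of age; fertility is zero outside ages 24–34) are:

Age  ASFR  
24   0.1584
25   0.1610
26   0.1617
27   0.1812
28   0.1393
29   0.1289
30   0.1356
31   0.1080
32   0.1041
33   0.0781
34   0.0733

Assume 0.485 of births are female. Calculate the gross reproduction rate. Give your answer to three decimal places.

0.693

Proportion female at birth = 0.485.
Sum of ASFRs = 0.1584 + 0.1610 + 0.1617 + 0.1812 + 0.1393 + 0.1289 + 0.1356 + 0.1080 + 0.1041 + 0.0781 + 0.0733 = 1.4296
TFR = 1.4296
GRR = 0.485 × 1.4296 = 0.69336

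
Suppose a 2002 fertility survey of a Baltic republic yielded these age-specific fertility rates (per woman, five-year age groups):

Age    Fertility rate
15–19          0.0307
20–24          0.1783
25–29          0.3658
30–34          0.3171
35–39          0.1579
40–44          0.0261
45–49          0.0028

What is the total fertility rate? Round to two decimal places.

Sum of ASFRs = 0.0307 + 0.1783 + 0.3658 + 0.3171 + 0.1579 + 0.0261 + 0.0028 = 1.0787
TFR = 5 × 1.0787 = 5.3935

5.39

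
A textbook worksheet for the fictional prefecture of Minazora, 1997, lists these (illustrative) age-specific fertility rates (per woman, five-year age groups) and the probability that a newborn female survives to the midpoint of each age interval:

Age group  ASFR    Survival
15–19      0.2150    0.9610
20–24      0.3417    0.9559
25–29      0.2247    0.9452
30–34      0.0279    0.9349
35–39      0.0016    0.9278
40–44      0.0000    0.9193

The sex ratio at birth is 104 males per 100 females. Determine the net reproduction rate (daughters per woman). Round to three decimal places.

1.895

Proportion female at birth = 100 / (100 + 104) = 0.49020.
Each age group contributes 5 × ASFR × survival:
  15–19: 5 × 0.2150 × 0.9610 = 1.03308
  20–24: 5 × 0.3417 × 0.9559 = 1.63316
  25–29: 5 × 0.2247 × 0.9452 = 1.06193
  30–34: 5 × 0.0279 × 0.9349 = 0.13042
  35–39: 5 × 0.0016 × 0.9278 = 0.00742
  40–44: 5 × 0.0000 × 0.9193 = 0.00000
Sum = 3.86601
NRR = 0.49020 × 3.86601 = 1.89512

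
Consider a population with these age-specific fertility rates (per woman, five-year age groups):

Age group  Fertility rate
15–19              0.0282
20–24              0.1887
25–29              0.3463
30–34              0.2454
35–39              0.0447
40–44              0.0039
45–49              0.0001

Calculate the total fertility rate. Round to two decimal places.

4.29

Sum of ASFRs = 0.0282 + 0.1887 + 0.3463 + 0.2454 + 0.0447 + 0.0039 + 0.0001 = 0.8573
TFR = 5 × 0.8573 = 4.2865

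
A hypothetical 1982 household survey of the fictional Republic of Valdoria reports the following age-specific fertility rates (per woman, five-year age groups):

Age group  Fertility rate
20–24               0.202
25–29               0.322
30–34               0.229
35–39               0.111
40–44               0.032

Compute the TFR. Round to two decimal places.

Sum of ASFRs = 0.202 + 0.322 + 0.229 + 0.111 + 0.032 = 0.896
TFR = 5 × 0.896 = 4.48

4.48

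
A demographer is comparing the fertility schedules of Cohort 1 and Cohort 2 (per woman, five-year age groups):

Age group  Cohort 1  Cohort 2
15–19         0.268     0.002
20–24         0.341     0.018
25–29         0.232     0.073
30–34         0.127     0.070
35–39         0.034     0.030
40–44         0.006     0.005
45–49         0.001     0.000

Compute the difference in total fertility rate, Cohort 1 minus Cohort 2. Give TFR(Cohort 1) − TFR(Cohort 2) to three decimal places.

4.055

Cohort 1:
  Sum of ASFRs = 0.268 + 0.341 + 0.232 + 0.127 + 0.034 + 0.006 + 0.001 = 1.009
  TFR = 5 × 1.009 = 5.045
Cohort 2:
  Sum of ASFRs = 0.002 + 0.018 + 0.073 + 0.070 + 0.030 + 0.005 + 0.000 = 0.198
  TFR = 5 × 0.198 = 0.99
Difference = 5.045 − 0.99 = 4.055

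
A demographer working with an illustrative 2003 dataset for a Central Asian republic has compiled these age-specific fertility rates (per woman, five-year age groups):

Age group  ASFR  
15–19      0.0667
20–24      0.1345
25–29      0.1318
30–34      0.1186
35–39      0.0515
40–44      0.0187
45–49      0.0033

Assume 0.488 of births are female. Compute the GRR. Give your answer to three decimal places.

Proportion female at birth = 0.488.
Sum of ASFRs = 0.0667 + 0.1345 + 0.1318 + 0.1186 + 0.0515 + 0.0187 + 0.0033 = 0.5251
TFR = 5 × 0.5251 = 2.6255
GRR = 0.488 × 2.6255 = 1.28124

1.281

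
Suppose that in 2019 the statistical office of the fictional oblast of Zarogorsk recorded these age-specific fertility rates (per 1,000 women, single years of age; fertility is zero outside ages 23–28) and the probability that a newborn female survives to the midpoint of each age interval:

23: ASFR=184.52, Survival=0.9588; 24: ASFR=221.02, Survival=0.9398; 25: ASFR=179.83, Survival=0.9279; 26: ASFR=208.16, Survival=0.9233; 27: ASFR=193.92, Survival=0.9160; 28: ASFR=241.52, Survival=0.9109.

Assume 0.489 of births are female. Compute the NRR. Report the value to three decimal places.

Proportion female at birth = 0.489.
Survival-weighted fertility by age (1·fₓ·Sₓ):
  23: 1 × 184.52/1000 × 0.9588 = 0.17692
  24: 1 × 221.02/1000 × 0.9398 = 0.20771
  25: 1 × 179.83/1000 × 0.9279 = 0.16686
  26: 1 × 208.16/1000 × 0.9233 = 0.19219
  27: 1 × 193.92/1000 × 0.9160 = 0.17763
  28: 1 × 241.52/1000 × 0.9109 = 0.22000
Sum = 1.14131
NRR = 0.489 × 1.14131 = 0.55810

0.558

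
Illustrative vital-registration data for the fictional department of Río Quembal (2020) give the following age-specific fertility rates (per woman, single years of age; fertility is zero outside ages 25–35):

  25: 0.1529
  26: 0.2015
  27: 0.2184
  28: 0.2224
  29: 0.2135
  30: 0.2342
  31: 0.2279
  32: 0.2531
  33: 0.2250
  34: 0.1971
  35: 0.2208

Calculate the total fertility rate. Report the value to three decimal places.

Sum of ASFRs = 0.1529 + 0.2015 + 0.2184 + 0.2224 + 0.2135 + 0.2342 + 0.2279 + 0.2531 + 0.2250 + 0.1971 + 0.2208 = 2.3668
TFR = 2.3668

2.367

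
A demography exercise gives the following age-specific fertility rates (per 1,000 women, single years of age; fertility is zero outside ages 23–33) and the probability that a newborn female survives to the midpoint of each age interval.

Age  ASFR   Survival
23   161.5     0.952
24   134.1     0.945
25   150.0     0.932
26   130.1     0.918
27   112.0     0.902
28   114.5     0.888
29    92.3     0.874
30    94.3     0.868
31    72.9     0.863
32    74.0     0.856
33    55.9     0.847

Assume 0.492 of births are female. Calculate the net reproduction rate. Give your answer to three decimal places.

0.531

Proportion female at birth = 0.492.
Weighting each age-specific rate by interval width and survival:
  23: 1 × 161.5/1000 × 0.952 = 0.15375
  24: 1 × 134.1/1000 × 0.945 = 0.12672
  25: 1 × 150.0/1000 × 0.932 = 0.13980
  26: 1 × 130.1/1000 × 0.918 = 0.11943
  27: 1 × 112.0/1000 × 0.902 = 0.10102
  28: 1 × 114.5/1000 × 0.888 = 0.10168
  29: 1 × 92.3/1000 × 0.874 = 0.08067
  30: 1 × 94.3/1000 × 0.868 = 0.08185
  31: 1 × 72.9/1000 × 0.863 = 0.06291
  32: 1 × 74.0/1000 × 0.856 = 0.06334
  33: 1 × 55.9/1000 × 0.847 = 0.04735
Sum = 1.07852
NRR = 0.492 × 1.07852 = 0.53063
NRR < 1, so the cohort does not fully replace itself.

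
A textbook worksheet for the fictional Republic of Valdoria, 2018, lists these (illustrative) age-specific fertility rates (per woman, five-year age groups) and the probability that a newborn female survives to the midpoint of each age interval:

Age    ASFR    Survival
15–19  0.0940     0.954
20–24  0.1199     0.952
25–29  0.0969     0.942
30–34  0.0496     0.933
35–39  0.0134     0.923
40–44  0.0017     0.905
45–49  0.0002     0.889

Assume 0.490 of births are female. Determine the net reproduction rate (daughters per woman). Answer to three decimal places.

0.871

Proportion female at birth = 0.490.
Per-age-group product (5 × ASFR × survival probability):
  15–19: 5 × 0.0940 × 0.954 = 0.44838
  20–24: 5 × 0.1199 × 0.952 = 0.57072
  25–29: 5 × 0.0969 × 0.942 = 0.45640
  30–34: 5 × 0.0496 × 0.933 = 0.23138
  35–39: 5 × 0.0134 × 0.923 = 0.06184
  40–44: 5 × 0.0017 × 0.905 = 0.00769
  45–49: 5 × 0.0002 × 0.889 = 0.00089
Sum = 1.77730
NRR = 0.490 × 1.77730 = 0.87088
An NRR under 1 implies long-run decline under these rates.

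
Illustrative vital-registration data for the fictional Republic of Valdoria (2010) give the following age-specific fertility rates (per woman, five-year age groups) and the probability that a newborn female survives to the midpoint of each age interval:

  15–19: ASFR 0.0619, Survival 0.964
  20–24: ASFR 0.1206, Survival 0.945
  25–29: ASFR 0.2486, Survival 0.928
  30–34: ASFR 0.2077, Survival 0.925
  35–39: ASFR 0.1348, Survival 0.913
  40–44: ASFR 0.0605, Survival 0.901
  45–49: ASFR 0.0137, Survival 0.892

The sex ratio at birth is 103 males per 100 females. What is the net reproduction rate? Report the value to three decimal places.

1.937

Proportion female at birth = 100 / (100 + 103) = 0.49261.
Per-age-group product (5 × ASFR × survival probability):
  15–19: 5 × 0.0619 × 0.964 = 0.29836
  20–24: 5 × 0.1206 × 0.945 = 0.56984
  25–29: 5 × 0.2486 × 0.928 = 1.15350
  30–34: 5 × 0.2077 × 0.925 = 0.96061
  35–39: 5 × 0.1348 × 0.913 = 0.61536
  40–44: 5 × 0.0605 × 0.901 = 0.27255
  45–49: 5 × 0.0137 × 0.892 = 0.06110
Sum = 3.93132
NRR = 0.49261 × 3.93132 = 1.93661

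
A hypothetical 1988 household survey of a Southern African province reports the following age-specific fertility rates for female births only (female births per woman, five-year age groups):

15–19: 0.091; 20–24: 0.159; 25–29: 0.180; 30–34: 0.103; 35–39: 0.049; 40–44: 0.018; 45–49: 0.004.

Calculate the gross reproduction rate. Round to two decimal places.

3.02

Sum of female ASFRs = 0.091 + 0.159 + 0.180 + 0.103 + 0.049 + 0.018 + 0.004 = 0.604
GRR = 5 × 0.604 = 3.02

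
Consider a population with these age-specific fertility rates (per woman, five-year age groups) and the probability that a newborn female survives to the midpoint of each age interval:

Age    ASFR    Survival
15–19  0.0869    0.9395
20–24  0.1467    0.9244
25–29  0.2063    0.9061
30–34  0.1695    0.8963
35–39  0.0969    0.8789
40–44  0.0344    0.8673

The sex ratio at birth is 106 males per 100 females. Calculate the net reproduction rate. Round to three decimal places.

1.629

Proportion female at birth = 100 / (100 + 106) = 0.48544.
Survival-weighted fertility by age (5·fₓ·Sₓ):
  15–19: 5 × 0.0869 × 0.9395 = 0.40821
  20–24: 5 × 0.1467 × 0.9244 = 0.67805
  25–29: 5 × 0.2063 × 0.9061 = 0.93464
  30–34: 5 × 0.1695 × 0.8963 = 0.75961
  35–39: 5 × 0.0969 × 0.8789 = 0.42583
  40–44: 5 × 0.0344 × 0.8673 = 0.14918
Sum = 3.35552
NRR = 0.48544 × 3.35552 = 1.62890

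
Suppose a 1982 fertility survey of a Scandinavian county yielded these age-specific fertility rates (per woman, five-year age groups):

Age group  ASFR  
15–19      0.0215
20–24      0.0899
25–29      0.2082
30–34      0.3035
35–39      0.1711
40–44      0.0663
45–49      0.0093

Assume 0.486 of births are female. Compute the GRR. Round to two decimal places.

Proportion female at birth = 0.486.
Sum of ASFRs = 0.0215 + 0.0899 + 0.2082 + 0.3035 + 0.1711 + 0.0663 + 0.0093 = 0.8698
TFR = 5 × 0.8698 = 4.349
GRR = 0.486 × 4.349 = 2.11361

2.11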